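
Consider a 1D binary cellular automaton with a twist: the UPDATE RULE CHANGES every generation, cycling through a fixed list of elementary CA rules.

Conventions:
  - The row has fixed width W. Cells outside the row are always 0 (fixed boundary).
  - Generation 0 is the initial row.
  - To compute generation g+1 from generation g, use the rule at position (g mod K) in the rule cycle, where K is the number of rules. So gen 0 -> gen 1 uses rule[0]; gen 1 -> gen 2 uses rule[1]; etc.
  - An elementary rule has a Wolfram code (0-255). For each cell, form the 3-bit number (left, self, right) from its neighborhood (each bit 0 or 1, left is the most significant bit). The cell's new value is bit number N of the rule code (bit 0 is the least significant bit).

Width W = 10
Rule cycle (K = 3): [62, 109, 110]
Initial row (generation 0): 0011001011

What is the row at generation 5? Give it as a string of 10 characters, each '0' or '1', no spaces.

Answer: 1110000111

Derivation:
Gen 0: 0011001011
Gen 1 (rule 62): 0110111110
Gen 2 (rule 109): 0111100010
Gen 3 (rule 110): 1100100110
Gen 4 (rule 62): 1011111101
Gen 5 (rule 109): 1110000111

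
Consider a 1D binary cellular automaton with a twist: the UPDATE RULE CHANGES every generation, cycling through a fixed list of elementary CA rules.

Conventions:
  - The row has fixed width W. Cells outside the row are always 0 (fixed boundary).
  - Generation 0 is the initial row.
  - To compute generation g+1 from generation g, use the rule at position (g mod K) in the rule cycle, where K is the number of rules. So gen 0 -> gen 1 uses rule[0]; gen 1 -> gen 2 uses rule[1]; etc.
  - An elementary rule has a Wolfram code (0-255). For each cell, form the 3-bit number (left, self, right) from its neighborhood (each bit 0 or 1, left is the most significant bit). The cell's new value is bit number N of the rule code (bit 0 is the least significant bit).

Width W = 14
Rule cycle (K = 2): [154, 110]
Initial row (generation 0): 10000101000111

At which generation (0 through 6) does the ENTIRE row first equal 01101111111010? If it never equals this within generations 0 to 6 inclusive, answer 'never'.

Gen 0: 10000101000111
Gen 1 (rule 154): 01001000101110
Gen 2 (rule 110): 11011001111010
Gen 3 (rule 154): 10010111110001
Gen 4 (rule 110): 10111100010011
Gen 5 (rule 154): 00111010101110
Gen 6 (rule 110): 01101111111010

Answer: 6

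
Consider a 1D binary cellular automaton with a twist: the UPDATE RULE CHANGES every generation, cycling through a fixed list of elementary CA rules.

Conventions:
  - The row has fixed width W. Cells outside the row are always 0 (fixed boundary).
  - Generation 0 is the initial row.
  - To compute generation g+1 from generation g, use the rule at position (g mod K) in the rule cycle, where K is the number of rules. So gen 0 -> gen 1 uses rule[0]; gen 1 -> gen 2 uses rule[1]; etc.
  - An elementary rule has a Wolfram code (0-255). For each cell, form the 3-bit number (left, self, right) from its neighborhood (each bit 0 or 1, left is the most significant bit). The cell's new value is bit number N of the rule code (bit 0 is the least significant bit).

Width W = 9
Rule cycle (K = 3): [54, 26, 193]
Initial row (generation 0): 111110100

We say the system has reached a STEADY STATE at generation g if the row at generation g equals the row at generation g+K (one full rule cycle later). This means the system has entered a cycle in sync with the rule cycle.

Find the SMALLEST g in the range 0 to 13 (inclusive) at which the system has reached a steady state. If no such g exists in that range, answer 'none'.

Answer: 13

Derivation:
Gen 0: 111110100
Gen 1 (rule 54): 000001110
Gen 2 (rule 26): 000011001
Gen 3 (rule 193): 111001000
Gen 4 (rule 54): 000111100
Gen 5 (rule 26): 001100010
Gen 6 (rule 193): 100101000
Gen 7 (rule 54): 111111100
Gen 8 (rule 26): 100000010
Gen 9 (rule 193): 001111000
Gen 10 (rule 54): 010000100
Gen 11 (rule 26): 101001010
Gen 12 (rule 193): 000000000
Gen 13 (rule 54): 000000000
Gen 14 (rule 26): 000000000
Gen 15 (rule 193): 111111111
Gen 16 (rule 54): 000000000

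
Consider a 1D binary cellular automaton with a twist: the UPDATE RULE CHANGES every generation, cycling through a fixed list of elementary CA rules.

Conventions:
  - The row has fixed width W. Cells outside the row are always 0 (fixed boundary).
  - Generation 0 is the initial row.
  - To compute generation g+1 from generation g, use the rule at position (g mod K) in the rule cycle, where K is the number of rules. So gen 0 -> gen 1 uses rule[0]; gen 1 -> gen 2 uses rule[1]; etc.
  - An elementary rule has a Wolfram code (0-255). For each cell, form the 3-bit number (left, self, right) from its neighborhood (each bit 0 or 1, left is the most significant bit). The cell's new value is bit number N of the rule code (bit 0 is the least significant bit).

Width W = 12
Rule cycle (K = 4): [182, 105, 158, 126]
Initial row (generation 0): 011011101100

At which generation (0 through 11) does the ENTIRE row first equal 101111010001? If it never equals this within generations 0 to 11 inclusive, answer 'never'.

Gen 0: 011011101100
Gen 1 (rule 182): 100101010010
Gen 2 (rule 105): 000010100000
Gen 3 (rule 158): 000110110000
Gen 4 (rule 126): 001111111000
Gen 5 (rule 182): 010111110100
Gen 6 (rule 105): 001100011001
Gen 7 (rule 158): 011010110111
Gen 8 (rule 126): 111111111101
Gen 9 (rule 182): 011111111011
Gen 10 (rule 105): 010000001111
Gen 11 (rule 158): 111000011110

Answer: never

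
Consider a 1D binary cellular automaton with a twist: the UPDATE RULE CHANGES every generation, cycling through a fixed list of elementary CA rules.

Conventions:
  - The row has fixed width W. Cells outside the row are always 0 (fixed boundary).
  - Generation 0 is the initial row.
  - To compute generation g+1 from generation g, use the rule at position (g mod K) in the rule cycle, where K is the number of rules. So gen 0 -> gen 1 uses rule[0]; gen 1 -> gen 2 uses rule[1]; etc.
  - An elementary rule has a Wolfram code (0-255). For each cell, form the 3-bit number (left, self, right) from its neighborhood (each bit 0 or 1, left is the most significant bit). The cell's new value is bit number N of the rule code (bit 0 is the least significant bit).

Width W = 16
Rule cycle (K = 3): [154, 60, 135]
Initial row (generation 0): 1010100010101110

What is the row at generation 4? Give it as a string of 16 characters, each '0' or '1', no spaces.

Gen 0: 1010100010101110
Gen 1 (rule 154): 0000010100001101
Gen 2 (rule 60): 0000011110001011
Gen 3 (rule 135): 1111101100111000
Gen 4 (rule 154): 1111001011110100

Answer: 1111001011110100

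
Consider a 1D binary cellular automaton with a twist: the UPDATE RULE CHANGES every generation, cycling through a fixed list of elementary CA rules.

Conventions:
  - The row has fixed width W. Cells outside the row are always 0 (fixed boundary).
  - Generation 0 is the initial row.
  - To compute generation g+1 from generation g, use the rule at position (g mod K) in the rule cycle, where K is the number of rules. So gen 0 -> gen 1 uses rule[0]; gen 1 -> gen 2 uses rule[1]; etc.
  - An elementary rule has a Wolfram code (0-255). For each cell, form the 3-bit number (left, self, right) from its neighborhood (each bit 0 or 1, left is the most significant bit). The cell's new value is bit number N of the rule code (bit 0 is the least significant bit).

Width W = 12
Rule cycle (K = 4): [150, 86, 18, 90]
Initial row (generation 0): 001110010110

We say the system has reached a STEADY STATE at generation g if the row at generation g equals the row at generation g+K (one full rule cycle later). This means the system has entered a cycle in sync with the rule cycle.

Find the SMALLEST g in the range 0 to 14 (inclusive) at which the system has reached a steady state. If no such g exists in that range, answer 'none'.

Answer: 11

Derivation:
Gen 0: 001110010110
Gen 1 (rule 150): 010101110001
Gen 2 (rule 86): 110100011011
Gen 3 (rule 18): 000010100000
Gen 4 (rule 90): 000100010000
Gen 5 (rule 150): 001110111000
Gen 6 (rule 86): 010010001100
Gen 7 (rule 18): 101101010010
Gen 8 (rule 90): 001100001101
Gen 9 (rule 150): 010010010001
Gen 10 (rule 86): 111111111011
Gen 11 (rule 18): 000000000000
Gen 12 (rule 90): 000000000000
Gen 13 (rule 150): 000000000000
Gen 14 (rule 86): 000000000000
Gen 15 (rule 18): 000000000000
Gen 16 (rule 90): 000000000000
Gen 17 (rule 150): 000000000000
Gen 18 (rule 86): 000000000000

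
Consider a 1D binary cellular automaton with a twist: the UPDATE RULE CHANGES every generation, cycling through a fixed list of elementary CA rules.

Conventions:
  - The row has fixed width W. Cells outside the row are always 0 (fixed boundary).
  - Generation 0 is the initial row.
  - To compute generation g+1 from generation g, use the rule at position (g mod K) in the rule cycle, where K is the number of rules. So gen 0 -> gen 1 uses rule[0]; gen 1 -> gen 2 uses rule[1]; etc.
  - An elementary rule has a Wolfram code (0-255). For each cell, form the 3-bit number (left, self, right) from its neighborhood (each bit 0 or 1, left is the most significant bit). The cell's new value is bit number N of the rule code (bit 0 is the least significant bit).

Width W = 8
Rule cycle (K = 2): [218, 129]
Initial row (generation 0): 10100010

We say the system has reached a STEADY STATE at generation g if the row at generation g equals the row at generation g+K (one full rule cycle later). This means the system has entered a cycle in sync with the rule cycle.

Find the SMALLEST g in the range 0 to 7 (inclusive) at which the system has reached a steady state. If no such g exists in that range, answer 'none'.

Gen 0: 10100010
Gen 1 (rule 218): 00010101
Gen 2 (rule 129): 11000000
Gen 3 (rule 218): 11100000
Gen 4 (rule 129): 01001111
Gen 5 (rule 218): 10111111
Gen 6 (rule 129): 00011110
Gen 7 (rule 218): 00111111
Gen 8 (rule 129): 10011110
Gen 9 (rule 218): 01111111

Answer: none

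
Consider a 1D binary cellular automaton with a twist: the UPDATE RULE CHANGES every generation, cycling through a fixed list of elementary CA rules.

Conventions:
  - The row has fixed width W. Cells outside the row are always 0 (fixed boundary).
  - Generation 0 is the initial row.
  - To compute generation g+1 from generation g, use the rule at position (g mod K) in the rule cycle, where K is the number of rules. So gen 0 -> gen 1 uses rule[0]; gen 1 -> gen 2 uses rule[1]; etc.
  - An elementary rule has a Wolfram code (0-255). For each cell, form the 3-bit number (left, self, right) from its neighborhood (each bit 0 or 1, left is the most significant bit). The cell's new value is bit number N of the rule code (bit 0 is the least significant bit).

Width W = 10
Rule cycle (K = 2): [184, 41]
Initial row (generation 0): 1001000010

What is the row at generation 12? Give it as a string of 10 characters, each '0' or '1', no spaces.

Answer: 1010011000

Derivation:
Gen 0: 1001000010
Gen 1 (rule 184): 0100100001
Gen 2 (rule 41): 0000001100
Gen 3 (rule 184): 0000001010
Gen 4 (rule 41): 1111100100
Gen 5 (rule 184): 1111010010
Gen 6 (rule 41): 1000100000
Gen 7 (rule 184): 0100010000
Gen 8 (rule 41): 0001000111
Gen 9 (rule 184): 0000100110
Gen 10 (rule 41): 1110000100
Gen 11 (rule 184): 1101000010
Gen 12 (rule 41): 1010011000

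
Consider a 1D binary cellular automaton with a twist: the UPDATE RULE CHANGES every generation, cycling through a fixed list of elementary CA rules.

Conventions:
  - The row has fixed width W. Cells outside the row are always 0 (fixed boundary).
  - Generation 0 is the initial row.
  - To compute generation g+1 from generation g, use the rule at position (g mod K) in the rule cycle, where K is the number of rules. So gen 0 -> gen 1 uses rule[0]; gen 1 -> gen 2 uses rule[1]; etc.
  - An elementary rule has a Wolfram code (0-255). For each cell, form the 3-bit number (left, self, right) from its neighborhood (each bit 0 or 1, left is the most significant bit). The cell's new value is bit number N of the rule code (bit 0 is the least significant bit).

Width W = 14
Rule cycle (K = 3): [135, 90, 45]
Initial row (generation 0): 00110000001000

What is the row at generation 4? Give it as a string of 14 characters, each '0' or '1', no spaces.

Answer: 10100010000100

Derivation:
Gen 0: 00110000001000
Gen 1 (rule 135): 11000111111011
Gen 2 (rule 90): 11101100001011
Gen 3 (rule 45): 10011001101110
Gen 4 (rule 135): 10100010000100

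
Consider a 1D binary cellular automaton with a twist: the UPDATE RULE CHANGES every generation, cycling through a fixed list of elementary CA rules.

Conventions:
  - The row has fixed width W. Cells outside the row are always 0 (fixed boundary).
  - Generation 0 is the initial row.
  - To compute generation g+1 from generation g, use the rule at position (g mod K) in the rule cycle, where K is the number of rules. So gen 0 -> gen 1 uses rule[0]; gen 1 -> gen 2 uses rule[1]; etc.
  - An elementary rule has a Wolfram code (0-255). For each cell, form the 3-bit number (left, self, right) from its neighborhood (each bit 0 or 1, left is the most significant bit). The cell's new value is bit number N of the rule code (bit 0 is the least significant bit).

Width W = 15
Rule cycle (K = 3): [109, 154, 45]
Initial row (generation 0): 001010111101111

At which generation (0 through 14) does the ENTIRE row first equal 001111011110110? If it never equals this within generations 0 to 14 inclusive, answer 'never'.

Answer: 2

Derivation:
Gen 0: 001010111101111
Gen 1 (rule 109): 101111100111001
Gen 2 (rule 154): 001111011110110
Gen 3 (rule 45): 101000110001100
Gen 4 (rule 109): 111010110101101
Gen 5 (rule 154): 110000100001000
Gen 6 (rule 45): 100110101101011
Gen 7 (rule 109): 100111111111111
Gen 8 (rule 154): 011111111111110
Gen 9 (rule 45): 010000000000000
Gen 10 (rule 109): 010111111111111
Gen 11 (rule 154): 100111111111110
Gen 12 (rule 45): 100100000000000
Gen 13 (rule 109): 100101111111111
Gen 14 (rule 154): 011001111111110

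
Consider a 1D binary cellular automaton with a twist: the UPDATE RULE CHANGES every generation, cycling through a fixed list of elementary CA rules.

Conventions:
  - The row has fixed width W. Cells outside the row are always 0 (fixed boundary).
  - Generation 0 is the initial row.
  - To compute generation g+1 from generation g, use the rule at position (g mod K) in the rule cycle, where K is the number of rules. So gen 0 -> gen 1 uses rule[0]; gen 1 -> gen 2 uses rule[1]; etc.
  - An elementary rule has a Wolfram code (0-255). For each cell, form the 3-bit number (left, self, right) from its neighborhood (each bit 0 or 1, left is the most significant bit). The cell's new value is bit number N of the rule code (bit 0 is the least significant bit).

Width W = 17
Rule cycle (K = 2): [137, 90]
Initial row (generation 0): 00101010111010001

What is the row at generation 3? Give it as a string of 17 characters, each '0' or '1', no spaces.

Gen 0: 00101010111010001
Gen 1 (rule 137): 10000000110000100
Gen 2 (rule 90): 01000001111001010
Gen 3 (rule 137): 00011101110000000

Answer: 00011101110000000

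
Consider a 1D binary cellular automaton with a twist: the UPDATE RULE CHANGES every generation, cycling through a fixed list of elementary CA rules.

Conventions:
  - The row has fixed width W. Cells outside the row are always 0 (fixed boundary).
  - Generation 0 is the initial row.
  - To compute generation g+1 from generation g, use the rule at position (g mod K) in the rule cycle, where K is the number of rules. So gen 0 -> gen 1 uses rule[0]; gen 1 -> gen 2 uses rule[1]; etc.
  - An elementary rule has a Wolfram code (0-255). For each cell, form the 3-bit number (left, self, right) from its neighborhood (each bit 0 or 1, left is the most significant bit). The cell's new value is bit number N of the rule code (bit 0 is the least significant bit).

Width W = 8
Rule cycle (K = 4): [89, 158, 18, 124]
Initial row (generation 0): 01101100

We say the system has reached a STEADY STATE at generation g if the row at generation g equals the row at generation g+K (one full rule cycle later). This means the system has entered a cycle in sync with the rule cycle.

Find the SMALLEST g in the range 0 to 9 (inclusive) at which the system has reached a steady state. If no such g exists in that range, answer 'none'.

Gen 0: 01101100
Gen 1 (rule 89): 01101111
Gen 2 (rule 158): 11001110
Gen 3 (rule 18): 00110001
Gen 4 (rule 124): 00111001
Gen 5 (rule 89): 10101100
Gen 6 (rule 158): 10101010
Gen 7 (rule 18): 00000001
Gen 8 (rule 124): 00000001
Gen 9 (rule 89): 11111100
Gen 10 (rule 158): 11111010
Gen 11 (rule 18): 00000001
Gen 12 (rule 124): 00000001
Gen 13 (rule 89): 11111100

Answer: 7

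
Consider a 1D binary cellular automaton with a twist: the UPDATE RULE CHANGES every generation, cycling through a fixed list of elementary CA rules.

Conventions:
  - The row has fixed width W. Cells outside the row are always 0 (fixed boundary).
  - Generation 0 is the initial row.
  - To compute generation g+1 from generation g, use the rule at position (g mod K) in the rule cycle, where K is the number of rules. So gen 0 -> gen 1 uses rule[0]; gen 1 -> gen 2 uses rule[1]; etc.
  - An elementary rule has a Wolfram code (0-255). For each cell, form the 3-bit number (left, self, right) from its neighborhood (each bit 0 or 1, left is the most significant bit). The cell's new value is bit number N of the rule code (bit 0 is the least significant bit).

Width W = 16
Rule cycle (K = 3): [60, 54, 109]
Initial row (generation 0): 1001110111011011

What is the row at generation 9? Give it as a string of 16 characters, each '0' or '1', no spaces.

Answer: 1010101001100101

Derivation:
Gen 0: 1001110111011011
Gen 1 (rule 60): 1101001100110110
Gen 2 (rule 54): 0011110011001001
Gen 3 (rule 109): 1010010011001001
Gen 4 (rule 60): 1111011010101101
Gen 5 (rule 54): 0000100111110011
Gen 6 (rule 109): 1110100100010011
Gen 7 (rule 60): 1001110110011010
Gen 8 (rule 54): 1110001001100111
Gen 9 (rule 109): 1010101001100101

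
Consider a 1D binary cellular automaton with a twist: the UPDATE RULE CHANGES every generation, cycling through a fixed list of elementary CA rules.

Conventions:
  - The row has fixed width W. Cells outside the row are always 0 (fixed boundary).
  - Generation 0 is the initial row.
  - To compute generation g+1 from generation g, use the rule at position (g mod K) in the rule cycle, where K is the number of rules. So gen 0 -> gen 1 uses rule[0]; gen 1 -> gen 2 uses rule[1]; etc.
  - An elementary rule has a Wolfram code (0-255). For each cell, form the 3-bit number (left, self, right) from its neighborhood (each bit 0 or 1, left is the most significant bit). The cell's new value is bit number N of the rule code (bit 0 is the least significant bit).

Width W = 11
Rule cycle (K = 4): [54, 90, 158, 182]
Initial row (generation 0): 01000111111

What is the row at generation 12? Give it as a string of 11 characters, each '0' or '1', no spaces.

Answer: 11001000000

Derivation:
Gen 0: 01000111111
Gen 1 (rule 54): 11101000000
Gen 2 (rule 90): 10100100000
Gen 3 (rule 158): 10111110000
Gen 4 (rule 182): 11011101000
Gen 5 (rule 54): 00100011100
Gen 6 (rule 90): 01010110110
Gen 7 (rule 158): 11010100101
Gen 8 (rule 182): 00111111111
Gen 9 (rule 54): 01000000000
Gen 10 (rule 90): 10100000000
Gen 11 (rule 158): 10110000000
Gen 12 (rule 182): 11001000000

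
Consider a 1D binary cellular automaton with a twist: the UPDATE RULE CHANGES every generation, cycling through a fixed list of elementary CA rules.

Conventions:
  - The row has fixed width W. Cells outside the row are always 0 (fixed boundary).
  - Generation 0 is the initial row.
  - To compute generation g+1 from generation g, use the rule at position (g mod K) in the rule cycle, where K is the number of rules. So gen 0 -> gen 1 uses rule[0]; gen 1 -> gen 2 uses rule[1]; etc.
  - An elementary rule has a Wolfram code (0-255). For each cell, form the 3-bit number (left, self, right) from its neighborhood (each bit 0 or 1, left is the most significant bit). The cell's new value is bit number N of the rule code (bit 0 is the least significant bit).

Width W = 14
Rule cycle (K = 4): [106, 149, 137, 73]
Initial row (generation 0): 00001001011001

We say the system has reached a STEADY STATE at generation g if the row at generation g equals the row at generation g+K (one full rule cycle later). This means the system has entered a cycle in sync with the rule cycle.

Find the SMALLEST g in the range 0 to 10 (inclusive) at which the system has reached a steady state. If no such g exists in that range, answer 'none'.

Answer: none

Derivation:
Gen 0: 00001001011001
Gen 1 (rule 106): 00010010111010
Gen 2 (rule 149): 11011010010011
Gen 3 (rule 137): 10010000000010
Gen 4 (rule 73): 00000111111000
Gen 5 (rule 106): 00001100001000
Gen 6 (rule 149): 11100011101111
Gen 7 (rule 137): 11001011001110
Gen 8 (rule 73): 11000011001010
Gen 9 (rule 106): 11000111010100
Gen 10 (rule 149): 00110010010111
Gen 11 (rule 137): 10100000000110
Gen 12 (rule 73): 00001111110110
Gen 13 (rule 106): 00011000011110
Gen 14 (rule 149): 11000111001101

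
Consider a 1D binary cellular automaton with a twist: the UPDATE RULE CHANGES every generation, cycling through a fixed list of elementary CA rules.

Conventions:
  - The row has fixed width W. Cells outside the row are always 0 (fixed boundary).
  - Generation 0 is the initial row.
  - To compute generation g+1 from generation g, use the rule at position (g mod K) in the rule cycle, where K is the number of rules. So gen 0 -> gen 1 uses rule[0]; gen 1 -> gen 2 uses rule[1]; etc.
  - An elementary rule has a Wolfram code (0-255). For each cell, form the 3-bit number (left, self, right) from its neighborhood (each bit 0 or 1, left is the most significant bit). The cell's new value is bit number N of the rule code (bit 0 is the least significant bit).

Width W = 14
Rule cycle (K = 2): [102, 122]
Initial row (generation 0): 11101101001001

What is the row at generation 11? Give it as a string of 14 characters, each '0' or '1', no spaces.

Answer: 11110011101101

Derivation:
Gen 0: 11101101001001
Gen 1 (rule 102): 00110111011011
Gen 2 (rule 122): 01111101111111
Gen 3 (rule 102): 10000110000001
Gen 4 (rule 122): 01001111000010
Gen 5 (rule 102): 11010001000110
Gen 6 (rule 122): 11101010101111
Gen 7 (rule 102): 00111111110001
Gen 8 (rule 122): 01100000011010
Gen 9 (rule 102): 10100000101110
Gen 10 (rule 122): 01010001011011
Gen 11 (rule 102): 11110011101101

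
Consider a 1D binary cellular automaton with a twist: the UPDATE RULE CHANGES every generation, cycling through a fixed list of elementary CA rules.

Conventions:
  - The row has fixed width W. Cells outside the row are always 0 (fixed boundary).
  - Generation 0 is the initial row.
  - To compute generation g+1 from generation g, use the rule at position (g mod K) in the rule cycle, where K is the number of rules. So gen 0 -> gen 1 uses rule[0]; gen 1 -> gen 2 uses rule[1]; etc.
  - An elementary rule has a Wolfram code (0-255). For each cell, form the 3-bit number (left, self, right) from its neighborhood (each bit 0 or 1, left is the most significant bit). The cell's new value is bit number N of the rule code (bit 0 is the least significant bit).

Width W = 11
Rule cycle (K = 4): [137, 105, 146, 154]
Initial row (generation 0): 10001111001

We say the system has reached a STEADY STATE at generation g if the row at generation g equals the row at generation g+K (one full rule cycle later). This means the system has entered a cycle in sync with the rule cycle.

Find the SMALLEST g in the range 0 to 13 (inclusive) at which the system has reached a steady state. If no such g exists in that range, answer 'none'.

Gen 0: 10001111001
Gen 1 (rule 137): 00101110000
Gen 2 (rule 105): 10011010111
Gen 3 (rule 146): 01100000010
Gen 4 (rule 154): 11010000101
Gen 5 (rule 137): 10000110000
Gen 6 (rule 105): 00110110111
Gen 7 (rule 146): 01000000010
Gen 8 (rule 154): 10100000101
Gen 9 (rule 137): 00001110000
Gen 10 (rule 105): 11101010111
Gen 11 (rule 146): 01000000010
Gen 12 (rule 154): 10100000101
Gen 13 (rule 137): 00001110000
Gen 14 (rule 105): 11101010111
Gen 15 (rule 146): 01000000010
Gen 16 (rule 154): 10100000101
Gen 17 (rule 137): 00001110000

Answer: 7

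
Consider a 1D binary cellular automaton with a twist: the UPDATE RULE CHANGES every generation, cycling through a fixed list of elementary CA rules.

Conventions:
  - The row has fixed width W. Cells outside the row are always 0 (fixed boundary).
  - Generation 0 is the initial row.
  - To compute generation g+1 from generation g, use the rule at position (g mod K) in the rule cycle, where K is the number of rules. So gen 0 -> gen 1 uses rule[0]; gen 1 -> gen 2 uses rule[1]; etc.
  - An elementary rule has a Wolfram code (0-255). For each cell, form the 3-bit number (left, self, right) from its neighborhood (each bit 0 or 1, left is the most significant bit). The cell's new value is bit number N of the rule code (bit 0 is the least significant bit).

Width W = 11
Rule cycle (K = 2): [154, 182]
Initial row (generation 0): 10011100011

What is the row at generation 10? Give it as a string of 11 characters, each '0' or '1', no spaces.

Answer: 11101001001

Derivation:
Gen 0: 10011100011
Gen 1 (rule 154): 01111010110
Gen 2 (rule 182): 10110111001
Gen 3 (rule 154): 00100110110
Gen 4 (rule 182): 01111001001
Gen 5 (rule 154): 11110110110
Gen 6 (rule 182): 01101001001
Gen 7 (rule 154): 11000110110
Gen 8 (rule 182): 00101001001
Gen 9 (rule 154): 01000110110
Gen 10 (rule 182): 11101001001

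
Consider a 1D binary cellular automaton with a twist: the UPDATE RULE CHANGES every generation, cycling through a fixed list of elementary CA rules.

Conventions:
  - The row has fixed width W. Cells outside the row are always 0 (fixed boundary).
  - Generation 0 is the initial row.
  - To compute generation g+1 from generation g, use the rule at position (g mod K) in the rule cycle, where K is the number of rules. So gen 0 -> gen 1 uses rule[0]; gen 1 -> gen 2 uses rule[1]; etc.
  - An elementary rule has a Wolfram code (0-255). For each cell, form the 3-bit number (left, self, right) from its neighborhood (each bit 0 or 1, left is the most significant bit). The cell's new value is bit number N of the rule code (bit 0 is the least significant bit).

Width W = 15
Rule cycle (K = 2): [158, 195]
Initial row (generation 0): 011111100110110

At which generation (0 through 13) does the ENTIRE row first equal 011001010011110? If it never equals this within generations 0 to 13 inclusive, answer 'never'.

Answer: never

Derivation:
Gen 0: 011111100110110
Gen 1 (rule 158): 111111011100101
Gen 2 (rule 195): 011111001101000
Gen 3 (rule 158): 111110111001100
Gen 4 (rule 195): 011110011010101
Gen 5 (rule 158): 111101110010101
Gen 6 (rule 195): 011100110100000
Gen 7 (rule 158): 111011100110000
Gen 8 (rule 195): 011001101010111
Gen 9 (rule 158): 110111001010110
Gen 10 (rule 195): 010011010000010
Gen 11 (rule 158): 111110011000111
Gen 12 (rule 195): 011110101011011
Gen 13 (rule 158): 111100101010010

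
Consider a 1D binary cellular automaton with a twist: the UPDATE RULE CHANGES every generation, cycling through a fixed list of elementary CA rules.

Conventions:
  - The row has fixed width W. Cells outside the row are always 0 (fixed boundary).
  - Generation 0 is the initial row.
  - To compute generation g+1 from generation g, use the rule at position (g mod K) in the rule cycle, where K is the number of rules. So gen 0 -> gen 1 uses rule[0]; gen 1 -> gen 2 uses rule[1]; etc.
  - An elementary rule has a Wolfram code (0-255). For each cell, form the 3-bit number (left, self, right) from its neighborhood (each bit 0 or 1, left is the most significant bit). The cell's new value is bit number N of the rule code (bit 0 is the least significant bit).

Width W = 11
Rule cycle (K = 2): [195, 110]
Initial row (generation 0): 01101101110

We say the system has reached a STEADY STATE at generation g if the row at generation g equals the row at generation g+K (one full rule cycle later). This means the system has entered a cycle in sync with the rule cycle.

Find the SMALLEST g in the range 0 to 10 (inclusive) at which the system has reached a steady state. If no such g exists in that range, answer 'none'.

Answer: 2

Derivation:
Gen 0: 01101101110
Gen 1 (rule 195): 10100100110
Gen 2 (rule 110): 11101101110
Gen 3 (rule 195): 01100100110
Gen 4 (rule 110): 11101101110
Gen 5 (rule 195): 01100100110
Gen 6 (rule 110): 11101101110
Gen 7 (rule 195): 01100100110
Gen 8 (rule 110): 11101101110
Gen 9 (rule 195): 01100100110
Gen 10 (rule 110): 11101101110
Gen 11 (rule 195): 01100100110
Gen 12 (rule 110): 11101101110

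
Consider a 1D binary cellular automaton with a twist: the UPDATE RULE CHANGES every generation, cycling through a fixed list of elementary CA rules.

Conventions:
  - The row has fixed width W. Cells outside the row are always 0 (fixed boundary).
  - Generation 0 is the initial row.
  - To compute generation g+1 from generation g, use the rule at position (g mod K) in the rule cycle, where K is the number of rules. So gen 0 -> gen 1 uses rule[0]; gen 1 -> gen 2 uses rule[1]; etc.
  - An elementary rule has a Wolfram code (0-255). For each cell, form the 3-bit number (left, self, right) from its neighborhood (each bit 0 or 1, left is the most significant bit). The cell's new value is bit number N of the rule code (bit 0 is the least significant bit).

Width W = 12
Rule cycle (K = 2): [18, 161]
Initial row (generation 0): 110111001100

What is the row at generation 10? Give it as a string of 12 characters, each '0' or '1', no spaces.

Gen 0: 110111001100
Gen 1 (rule 18): 000000110010
Gen 2 (rule 161): 111110000000
Gen 3 (rule 18): 000001000000
Gen 4 (rule 161): 111100011111
Gen 5 (rule 18): 000010100000
Gen 6 (rule 161): 111001001111
Gen 7 (rule 18): 000110110000
Gen 8 (rule 161): 110001000111
Gen 9 (rule 18): 001010101000
Gen 10 (rule 161): 100101010011

Answer: 100101010011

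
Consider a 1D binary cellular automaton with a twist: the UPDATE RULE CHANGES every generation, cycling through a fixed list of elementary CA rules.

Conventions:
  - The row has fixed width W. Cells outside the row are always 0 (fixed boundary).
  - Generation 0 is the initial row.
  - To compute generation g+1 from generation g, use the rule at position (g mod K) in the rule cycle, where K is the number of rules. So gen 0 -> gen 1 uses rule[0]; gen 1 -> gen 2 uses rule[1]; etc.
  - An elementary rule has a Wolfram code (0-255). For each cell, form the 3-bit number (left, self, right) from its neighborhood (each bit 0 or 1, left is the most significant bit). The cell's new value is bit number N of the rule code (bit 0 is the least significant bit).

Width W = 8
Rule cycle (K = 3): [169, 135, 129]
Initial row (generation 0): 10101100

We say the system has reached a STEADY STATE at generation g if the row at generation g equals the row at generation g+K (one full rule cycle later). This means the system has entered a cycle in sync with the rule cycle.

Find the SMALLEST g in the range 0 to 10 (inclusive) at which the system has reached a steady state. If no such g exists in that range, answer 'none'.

Answer: none

Derivation:
Gen 0: 10101100
Gen 1 (rule 169): 01011001
Gen 2 (rule 135): 11000011
Gen 3 (rule 129): 00011000
Gen 4 (rule 169): 11010011
Gen 5 (rule 135): 00010100
Gen 6 (rule 129): 11000001
Gen 7 (rule 169): 10011100
Gen 8 (rule 135): 10101001
Gen 9 (rule 129): 00000000
Gen 10 (rule 169): 11111111
Gen 11 (rule 135): 01111110
Gen 12 (rule 129): 00111100
Gen 13 (rule 169): 10111001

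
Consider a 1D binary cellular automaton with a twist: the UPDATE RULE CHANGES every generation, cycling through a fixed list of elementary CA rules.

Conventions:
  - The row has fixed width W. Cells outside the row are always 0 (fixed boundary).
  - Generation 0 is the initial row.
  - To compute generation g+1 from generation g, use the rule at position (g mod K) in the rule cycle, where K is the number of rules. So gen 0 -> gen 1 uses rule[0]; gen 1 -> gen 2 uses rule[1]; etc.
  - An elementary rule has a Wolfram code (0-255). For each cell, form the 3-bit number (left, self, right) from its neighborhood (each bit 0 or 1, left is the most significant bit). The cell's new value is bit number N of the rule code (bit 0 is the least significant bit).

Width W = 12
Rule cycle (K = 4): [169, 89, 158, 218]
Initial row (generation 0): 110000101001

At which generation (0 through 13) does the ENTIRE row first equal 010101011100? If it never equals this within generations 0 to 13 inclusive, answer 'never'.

Gen 0: 110000101001
Gen 1 (rule 169): 100110010000
Gen 2 (rule 89): 010111001111
Gen 3 (rule 158): 110110111110
Gen 4 (rule 218): 110110111111
Gen 5 (rule 169): 101101111110
Gen 6 (rule 89): 001101000011
Gen 7 (rule 158): 011001100110
Gen 8 (rule 218): 111111111111
Gen 9 (rule 169): 111111111110
Gen 10 (rule 89): 100000000011
Gen 11 (rule 158): 110000000110
Gen 12 (rule 218): 111000001111
Gen 13 (rule 169): 110011101110

Answer: never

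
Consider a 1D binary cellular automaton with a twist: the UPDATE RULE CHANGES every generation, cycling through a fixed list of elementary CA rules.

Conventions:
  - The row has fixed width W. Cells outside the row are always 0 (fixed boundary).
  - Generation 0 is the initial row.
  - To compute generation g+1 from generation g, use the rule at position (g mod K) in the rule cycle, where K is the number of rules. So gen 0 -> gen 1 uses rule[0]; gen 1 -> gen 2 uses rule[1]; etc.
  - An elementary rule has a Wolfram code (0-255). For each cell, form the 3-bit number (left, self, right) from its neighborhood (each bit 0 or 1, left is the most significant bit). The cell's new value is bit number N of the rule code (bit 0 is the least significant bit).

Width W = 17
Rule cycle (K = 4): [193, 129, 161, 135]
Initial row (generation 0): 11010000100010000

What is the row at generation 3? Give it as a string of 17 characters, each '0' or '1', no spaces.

Answer: 11000110001000000

Derivation:
Gen 0: 11010000100010000
Gen 1 (rule 193): 01000110001000111
Gen 2 (rule 129): 00010000100010010
Gen 3 (rule 161): 11000110001000000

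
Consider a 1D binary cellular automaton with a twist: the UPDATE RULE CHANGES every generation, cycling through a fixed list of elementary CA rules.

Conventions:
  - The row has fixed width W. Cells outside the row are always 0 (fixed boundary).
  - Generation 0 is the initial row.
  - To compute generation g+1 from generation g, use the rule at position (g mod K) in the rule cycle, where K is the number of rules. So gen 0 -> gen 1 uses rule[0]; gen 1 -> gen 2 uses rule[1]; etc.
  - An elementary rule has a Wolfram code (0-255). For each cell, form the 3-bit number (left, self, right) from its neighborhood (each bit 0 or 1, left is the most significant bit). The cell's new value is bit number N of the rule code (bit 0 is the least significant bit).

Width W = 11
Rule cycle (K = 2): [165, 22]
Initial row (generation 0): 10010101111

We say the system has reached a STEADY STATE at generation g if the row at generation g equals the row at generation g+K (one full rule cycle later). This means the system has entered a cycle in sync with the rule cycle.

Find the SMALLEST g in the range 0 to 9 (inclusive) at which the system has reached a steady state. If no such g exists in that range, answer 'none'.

Gen 0: 10010101111
Gen 1 (rule 165): 10011110110
Gen 2 (rule 22): 11100000001
Gen 3 (rule 165): 01001111101
Gen 4 (rule 22): 11110000001
Gen 5 (rule 165): 01100111101
Gen 6 (rule 22): 10011000001
Gen 7 (rule 165): 10000011101
Gen 8 (rule 22): 11000100001
Gen 9 (rule 165): 00010101101
Gen 10 (rule 22): 00110100001
Gen 11 (rule 165): 10001101101

Answer: none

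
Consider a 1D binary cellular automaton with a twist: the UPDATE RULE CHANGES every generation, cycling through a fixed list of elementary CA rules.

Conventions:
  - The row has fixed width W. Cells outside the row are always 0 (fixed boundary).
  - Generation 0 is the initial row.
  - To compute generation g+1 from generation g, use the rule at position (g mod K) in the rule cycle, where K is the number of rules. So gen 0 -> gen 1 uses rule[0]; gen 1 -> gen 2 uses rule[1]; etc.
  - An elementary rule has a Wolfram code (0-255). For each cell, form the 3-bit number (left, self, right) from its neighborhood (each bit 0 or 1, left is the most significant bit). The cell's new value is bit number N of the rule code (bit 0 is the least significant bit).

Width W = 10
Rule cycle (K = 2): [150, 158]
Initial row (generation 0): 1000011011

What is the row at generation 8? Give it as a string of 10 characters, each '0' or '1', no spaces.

Answer: 0111011101

Derivation:
Gen 0: 1000011011
Gen 1 (rule 150): 1100100000
Gen 2 (rule 158): 1011110000
Gen 3 (rule 150): 1001101000
Gen 4 (rule 158): 1111001100
Gen 5 (rule 150): 0110110010
Gen 6 (rule 158): 1100101111
Gen 7 (rule 150): 0011100110
Gen 8 (rule 158): 0111011101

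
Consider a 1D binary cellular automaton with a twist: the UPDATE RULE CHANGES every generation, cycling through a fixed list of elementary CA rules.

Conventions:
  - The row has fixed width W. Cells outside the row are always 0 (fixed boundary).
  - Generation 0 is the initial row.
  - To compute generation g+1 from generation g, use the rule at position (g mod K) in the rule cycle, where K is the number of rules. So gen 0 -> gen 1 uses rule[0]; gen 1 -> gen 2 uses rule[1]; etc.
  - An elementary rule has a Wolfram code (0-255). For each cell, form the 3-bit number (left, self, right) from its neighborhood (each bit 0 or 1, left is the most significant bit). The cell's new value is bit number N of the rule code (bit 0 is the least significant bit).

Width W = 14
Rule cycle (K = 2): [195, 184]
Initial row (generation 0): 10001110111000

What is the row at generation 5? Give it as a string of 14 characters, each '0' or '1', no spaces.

Answer: 00001100111110

Derivation:
Gen 0: 10001110111000
Gen 1 (rule 195): 00110110011011
Gen 2 (rule 184): 00101101010110
Gen 3 (rule 195): 11000100000010
Gen 4 (rule 184): 10100010000001
Gen 5 (rule 195): 00001100111110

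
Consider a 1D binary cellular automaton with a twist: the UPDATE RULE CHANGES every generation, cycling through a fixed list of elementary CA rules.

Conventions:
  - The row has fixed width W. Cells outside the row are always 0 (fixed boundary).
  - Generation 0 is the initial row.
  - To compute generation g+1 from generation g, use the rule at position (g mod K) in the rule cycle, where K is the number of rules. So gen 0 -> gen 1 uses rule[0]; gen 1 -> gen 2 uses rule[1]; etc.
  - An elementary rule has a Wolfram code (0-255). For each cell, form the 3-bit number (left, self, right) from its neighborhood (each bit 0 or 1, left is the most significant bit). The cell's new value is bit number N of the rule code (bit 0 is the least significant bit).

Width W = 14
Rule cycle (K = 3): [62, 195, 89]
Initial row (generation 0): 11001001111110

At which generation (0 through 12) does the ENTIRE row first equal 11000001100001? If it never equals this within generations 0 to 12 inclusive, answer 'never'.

Gen 0: 11001001111110
Gen 1 (rule 62): 10111111000001
Gen 2 (rule 195): 00011111011110
Gen 3 (rule 89): 11010001010011
Gen 4 (rule 62): 10111011111110
Gen 5 (rule 195): 00011001111110
Gen 6 (rule 89): 11011101000011
Gen 7 (rule 62): 10110011100110
Gen 8 (rule 195): 00010101101010
Gen 9 (rule 89): 11000001100001
Gen 10 (rule 62): 10100011010011
Gen 11 (rule 195): 00001101000101
Gen 12 (rule 89): 11101100110000

Answer: 9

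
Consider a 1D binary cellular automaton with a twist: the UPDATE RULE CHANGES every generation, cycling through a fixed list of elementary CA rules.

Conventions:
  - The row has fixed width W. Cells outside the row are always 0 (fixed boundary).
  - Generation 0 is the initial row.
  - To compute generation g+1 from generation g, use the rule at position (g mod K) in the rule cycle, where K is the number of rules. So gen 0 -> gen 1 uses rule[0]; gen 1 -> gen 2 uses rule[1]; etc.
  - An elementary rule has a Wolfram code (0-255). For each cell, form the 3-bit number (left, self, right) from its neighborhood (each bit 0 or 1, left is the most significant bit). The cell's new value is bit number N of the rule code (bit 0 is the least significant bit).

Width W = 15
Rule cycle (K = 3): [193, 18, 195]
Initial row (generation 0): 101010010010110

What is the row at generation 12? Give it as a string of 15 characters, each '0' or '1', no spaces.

Answer: 111100111111111

Derivation:
Gen 0: 101010010010110
Gen 1 (rule 193): 000000000000010
Gen 2 (rule 18): 000000000000101
Gen 3 (rule 195): 111111111111000
Gen 4 (rule 193): 011111111111011
Gen 5 (rule 18): 100000000000000
Gen 6 (rule 195): 001111111111111
Gen 7 (rule 193): 100111111111111
Gen 8 (rule 18): 011000000000000
Gen 9 (rule 195): 101011111111111
Gen 10 (rule 193): 000001111111111
Gen 11 (rule 18): 000010000000000
Gen 12 (rule 195): 111100111111111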